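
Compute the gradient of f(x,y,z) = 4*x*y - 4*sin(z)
(4*y, 4*x, -4*cos(z))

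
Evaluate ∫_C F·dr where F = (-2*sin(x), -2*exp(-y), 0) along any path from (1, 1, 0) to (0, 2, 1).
-2*cos(1) - 2*exp(-1) + 2*exp(-2) + 2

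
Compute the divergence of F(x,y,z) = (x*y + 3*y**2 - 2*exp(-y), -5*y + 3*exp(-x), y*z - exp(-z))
2*y - 5 + exp(-z)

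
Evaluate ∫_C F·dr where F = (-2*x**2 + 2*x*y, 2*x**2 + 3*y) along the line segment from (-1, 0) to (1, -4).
52/3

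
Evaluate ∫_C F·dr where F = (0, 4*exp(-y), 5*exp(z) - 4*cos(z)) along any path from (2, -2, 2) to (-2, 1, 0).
-exp(2) - 4*exp(-1) + 4*sin(2) + 5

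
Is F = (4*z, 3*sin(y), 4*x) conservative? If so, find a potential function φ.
Yes, F is conservative. φ = 4*x*z - 3*cos(y)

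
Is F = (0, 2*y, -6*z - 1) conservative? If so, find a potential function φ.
Yes, F is conservative. φ = y**2 - 3*z**2 - z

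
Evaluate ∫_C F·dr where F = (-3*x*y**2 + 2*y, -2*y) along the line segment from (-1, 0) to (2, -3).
-207/4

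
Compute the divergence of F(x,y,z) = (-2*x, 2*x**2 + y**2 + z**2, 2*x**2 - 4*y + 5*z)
2*y + 3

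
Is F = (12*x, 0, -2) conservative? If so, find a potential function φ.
Yes, F is conservative. φ = 6*x**2 - 2*z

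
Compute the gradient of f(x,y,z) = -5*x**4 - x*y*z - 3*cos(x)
(-20*x**3 - y*z + 3*sin(x), -x*z, -x*y)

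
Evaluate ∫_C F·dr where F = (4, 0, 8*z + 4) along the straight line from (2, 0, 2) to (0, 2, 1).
-24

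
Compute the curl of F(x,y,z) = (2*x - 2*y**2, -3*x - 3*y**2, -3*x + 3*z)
(0, 3, 4*y - 3)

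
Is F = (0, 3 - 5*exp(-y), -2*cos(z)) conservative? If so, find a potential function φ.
Yes, F is conservative. φ = 3*y - 2*sin(z) + 5*exp(-y)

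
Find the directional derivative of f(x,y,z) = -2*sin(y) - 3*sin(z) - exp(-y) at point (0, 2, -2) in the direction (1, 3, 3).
3*sqrt(19)*(1 - 5*exp(2)*cos(2))*exp(-2)/19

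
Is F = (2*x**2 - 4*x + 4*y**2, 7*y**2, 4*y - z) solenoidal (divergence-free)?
No, ∇·F = 4*x + 14*y - 5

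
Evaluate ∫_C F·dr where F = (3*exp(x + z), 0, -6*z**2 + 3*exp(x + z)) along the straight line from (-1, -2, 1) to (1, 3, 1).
-3 + 3*exp(2)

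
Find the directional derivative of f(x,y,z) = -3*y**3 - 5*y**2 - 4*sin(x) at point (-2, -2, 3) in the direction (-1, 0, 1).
2*sqrt(2)*cos(2)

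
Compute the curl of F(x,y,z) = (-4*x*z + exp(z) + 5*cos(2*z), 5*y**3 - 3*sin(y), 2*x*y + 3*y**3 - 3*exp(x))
(2*x + 9*y**2, -4*x - 2*y + 3*exp(x) + exp(z) - 10*sin(2*z), 0)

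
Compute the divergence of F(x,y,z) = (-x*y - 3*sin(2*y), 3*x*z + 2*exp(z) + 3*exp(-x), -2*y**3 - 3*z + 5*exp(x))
-y - 3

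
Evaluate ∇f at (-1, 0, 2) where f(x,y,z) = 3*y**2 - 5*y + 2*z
(0, -5, 2)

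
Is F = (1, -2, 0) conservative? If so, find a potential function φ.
Yes, F is conservative. φ = x - 2*y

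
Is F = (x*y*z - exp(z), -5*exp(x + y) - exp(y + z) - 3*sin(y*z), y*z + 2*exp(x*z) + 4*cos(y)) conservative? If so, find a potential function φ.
No, ∇×F = (3*y*cos(y*z) + z + exp(y + z) - 4*sin(y), x*y - 2*z*exp(x*z) - exp(z), -x*z - 5*exp(x + y)) ≠ 0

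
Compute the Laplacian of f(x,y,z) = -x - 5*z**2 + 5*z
-10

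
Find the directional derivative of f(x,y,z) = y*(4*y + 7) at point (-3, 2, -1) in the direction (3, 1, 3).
23*sqrt(19)/19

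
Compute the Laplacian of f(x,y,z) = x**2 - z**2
0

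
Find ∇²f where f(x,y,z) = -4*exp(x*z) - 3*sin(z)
-4*x**2*exp(x*z) - 4*z**2*exp(x*z) + 3*sin(z)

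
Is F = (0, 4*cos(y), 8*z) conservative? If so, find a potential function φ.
Yes, F is conservative. φ = 4*z**2 + 4*sin(y)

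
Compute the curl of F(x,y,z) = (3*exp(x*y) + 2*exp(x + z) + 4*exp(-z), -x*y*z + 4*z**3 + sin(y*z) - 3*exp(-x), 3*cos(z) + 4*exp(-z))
(x*y - y*cos(y*z) - 12*z**2, 2*(exp(x + 2*z) - 2)*exp(-z), -3*x*exp(x*y) - y*z + 3*exp(-x))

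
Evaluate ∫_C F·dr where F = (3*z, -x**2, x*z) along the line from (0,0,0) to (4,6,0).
-32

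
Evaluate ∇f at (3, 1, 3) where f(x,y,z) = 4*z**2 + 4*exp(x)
(4*exp(3), 0, 24)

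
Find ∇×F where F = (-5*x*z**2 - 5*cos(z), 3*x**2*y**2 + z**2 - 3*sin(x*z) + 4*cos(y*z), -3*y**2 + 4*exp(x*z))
(3*x*cos(x*z) + 4*y*sin(y*z) - 6*y - 2*z, -10*x*z - 4*z*exp(x*z) + 5*sin(z), 6*x*y**2 - 3*z*cos(x*z))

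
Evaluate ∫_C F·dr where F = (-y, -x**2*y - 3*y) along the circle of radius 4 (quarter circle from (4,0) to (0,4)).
-88 + 4*pi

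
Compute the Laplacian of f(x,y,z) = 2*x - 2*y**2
-4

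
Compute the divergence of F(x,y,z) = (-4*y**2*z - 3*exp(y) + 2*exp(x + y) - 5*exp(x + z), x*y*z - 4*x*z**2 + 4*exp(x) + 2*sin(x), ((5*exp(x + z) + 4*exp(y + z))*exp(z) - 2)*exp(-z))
x*z + 2*exp(x + y) + 4*exp(y + z) + 2*exp(-z)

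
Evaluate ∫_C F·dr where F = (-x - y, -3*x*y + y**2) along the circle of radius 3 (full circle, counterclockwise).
9*pi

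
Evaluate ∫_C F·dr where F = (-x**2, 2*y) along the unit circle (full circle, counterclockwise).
0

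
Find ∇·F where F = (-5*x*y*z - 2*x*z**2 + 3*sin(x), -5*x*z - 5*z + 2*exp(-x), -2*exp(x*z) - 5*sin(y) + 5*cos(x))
-2*x*exp(x*z) - 5*y*z - 2*z**2 + 3*cos(x)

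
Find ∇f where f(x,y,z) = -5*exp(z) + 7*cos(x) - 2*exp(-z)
(-7*sin(x), 0, -5*exp(z) + 2*exp(-z))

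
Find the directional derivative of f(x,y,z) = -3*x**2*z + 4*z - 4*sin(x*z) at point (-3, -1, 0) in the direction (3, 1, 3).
-33*sqrt(19)/19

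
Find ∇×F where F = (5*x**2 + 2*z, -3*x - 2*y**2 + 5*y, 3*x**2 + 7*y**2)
(14*y, 2 - 6*x, -3)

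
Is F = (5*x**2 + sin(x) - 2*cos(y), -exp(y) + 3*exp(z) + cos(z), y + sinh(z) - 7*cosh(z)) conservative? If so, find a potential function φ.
No, ∇×F = (-3*exp(z) + sin(z) + 1, 0, -2*sin(y)) ≠ 0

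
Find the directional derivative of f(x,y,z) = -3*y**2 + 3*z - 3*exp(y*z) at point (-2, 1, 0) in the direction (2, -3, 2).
18*sqrt(17)/17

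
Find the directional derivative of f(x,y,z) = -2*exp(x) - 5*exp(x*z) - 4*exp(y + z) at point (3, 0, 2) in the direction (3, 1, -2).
sqrt(14)*(2 - 3*E)*exp(2)/7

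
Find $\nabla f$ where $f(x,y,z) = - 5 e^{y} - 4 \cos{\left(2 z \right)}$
(0, -5*exp(y), 8*sin(2*z))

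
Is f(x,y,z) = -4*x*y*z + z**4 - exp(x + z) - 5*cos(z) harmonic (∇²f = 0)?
No, ∇²f = 12*z**2 - 2*exp(x + z) + 5*cos(z)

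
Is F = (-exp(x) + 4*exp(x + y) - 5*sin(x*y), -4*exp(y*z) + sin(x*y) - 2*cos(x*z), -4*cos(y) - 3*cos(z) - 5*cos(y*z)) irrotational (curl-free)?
No, ∇×F = (-2*x*sin(x*z) + 4*y*exp(y*z) + 5*z*sin(y*z) + 4*sin(y), 0, 5*x*cos(x*y) + y*cos(x*y) + 2*z*sin(x*z) - 4*exp(x + y))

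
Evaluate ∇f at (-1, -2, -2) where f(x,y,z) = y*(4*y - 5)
(0, -21, 0)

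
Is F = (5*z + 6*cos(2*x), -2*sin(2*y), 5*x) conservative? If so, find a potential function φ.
Yes, F is conservative. φ = 5*x*z + 3*sin(2*x) + cos(2*y)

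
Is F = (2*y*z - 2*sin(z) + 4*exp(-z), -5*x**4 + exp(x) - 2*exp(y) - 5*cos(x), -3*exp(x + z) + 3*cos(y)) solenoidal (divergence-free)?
No, ∇·F = -2*exp(y) - 3*exp(x + z)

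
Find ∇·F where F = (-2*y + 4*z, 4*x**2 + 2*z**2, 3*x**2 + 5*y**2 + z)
1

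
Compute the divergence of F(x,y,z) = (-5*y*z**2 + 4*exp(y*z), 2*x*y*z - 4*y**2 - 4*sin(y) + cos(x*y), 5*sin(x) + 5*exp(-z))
2*x*z - x*sin(x*y) - 8*y - 4*cos(y) - 5*exp(-z)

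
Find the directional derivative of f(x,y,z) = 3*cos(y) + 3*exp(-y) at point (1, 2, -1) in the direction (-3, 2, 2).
-6*sqrt(17)*(1 + exp(2)*sin(2))*exp(-2)/17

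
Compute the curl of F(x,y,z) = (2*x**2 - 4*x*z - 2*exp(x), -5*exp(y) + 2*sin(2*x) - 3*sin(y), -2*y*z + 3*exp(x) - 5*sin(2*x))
(-2*z, -4*x - 3*exp(x) + 10*cos(2*x), 4*cos(2*x))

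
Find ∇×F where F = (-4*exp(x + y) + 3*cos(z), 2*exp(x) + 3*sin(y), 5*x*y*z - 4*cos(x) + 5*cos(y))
(5*x*z - 5*sin(y), -5*y*z - 4*sin(x) - 3*sin(z), 2*exp(x) + 4*exp(x + y))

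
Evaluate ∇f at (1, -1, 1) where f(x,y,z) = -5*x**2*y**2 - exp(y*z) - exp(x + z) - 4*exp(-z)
(-10 - exp(2), 10 - exp(-1), (5 - exp(3))*exp(-1))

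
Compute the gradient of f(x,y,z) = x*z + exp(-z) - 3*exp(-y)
(z, 3*exp(-y), x - exp(-z))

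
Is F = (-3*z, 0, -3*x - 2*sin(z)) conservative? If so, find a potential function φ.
Yes, F is conservative. φ = -3*x*z + 2*cos(z)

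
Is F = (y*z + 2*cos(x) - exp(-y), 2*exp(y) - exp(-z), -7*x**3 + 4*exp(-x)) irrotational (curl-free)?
No, ∇×F = (-exp(-z), 21*x**2 + y + 4*exp(-x), -z - exp(-y))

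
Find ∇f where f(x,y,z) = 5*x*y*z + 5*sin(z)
(5*y*z, 5*x*z, 5*x*y + 5*cos(z))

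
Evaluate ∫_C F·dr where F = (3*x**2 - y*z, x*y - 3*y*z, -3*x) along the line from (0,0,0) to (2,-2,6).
-70/3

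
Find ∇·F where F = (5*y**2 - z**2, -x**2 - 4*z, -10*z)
-10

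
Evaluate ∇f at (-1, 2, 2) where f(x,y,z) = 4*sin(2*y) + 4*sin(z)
(0, 8*cos(4), 4*cos(2))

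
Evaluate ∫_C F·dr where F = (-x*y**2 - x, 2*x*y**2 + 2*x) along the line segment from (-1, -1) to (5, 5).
168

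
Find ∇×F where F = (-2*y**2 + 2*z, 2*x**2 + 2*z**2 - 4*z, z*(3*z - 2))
(4 - 4*z, 2, 4*x + 4*y)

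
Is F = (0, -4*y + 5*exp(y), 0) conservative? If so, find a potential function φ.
Yes, F is conservative. φ = -2*y**2 + 5*exp(y)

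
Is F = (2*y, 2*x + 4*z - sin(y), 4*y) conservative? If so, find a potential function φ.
Yes, F is conservative. φ = 2*x*y + 4*y*z + cos(y)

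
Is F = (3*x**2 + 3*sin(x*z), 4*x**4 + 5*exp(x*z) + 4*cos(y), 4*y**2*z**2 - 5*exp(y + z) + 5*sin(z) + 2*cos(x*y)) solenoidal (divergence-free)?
No, ∇·F = 6*x + 8*y**2*z + 3*z*cos(x*z) - 5*exp(y + z) - 4*sin(y) + 5*cos(z)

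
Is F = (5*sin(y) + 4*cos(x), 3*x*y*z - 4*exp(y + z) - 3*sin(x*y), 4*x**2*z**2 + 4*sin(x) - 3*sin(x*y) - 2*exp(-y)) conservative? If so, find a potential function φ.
No, ∇×F = (-3*x*y - 3*x*cos(x*y) + 4*exp(y + z) + 2*exp(-y), -8*x*z**2 + 3*y*cos(x*y) - 4*cos(x), 3*y*z - 3*y*cos(x*y) - 5*cos(y)) ≠ 0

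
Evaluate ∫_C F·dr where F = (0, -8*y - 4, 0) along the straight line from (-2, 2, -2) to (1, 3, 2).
-24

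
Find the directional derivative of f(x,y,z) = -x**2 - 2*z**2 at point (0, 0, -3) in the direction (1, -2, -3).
-18*sqrt(14)/7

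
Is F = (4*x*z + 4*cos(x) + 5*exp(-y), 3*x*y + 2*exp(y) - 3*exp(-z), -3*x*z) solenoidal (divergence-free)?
No, ∇·F = 4*z + 2*exp(y) - 4*sin(x)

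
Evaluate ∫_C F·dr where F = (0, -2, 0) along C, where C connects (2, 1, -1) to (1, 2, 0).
-2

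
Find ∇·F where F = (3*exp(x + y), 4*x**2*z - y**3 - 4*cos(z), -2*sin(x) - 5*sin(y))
-3*y**2 + 3*exp(x + y)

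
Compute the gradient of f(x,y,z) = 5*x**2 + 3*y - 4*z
(10*x, 3, -4)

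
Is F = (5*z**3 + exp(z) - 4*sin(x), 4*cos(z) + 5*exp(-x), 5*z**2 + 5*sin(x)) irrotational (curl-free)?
No, ∇×F = (4*sin(z), 15*z**2 + exp(z) - 5*cos(x), -5*exp(-x))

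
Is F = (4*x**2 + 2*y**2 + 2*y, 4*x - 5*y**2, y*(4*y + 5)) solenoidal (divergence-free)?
No, ∇·F = 8*x - 10*y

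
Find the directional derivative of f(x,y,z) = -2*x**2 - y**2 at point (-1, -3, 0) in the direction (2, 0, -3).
8*sqrt(13)/13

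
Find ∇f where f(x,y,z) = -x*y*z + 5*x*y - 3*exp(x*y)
(y*(-z - 3*exp(x*y) + 5), x*(-z - 3*exp(x*y) + 5), -x*y)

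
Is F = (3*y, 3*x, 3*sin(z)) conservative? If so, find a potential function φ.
Yes, F is conservative. φ = 3*x*y - 3*cos(z)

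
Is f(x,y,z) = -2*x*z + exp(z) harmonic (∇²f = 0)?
No, ∇²f = exp(z)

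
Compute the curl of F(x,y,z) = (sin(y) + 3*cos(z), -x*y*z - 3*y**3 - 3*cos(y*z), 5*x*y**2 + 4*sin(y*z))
(11*x*y - 3*y*sin(y*z) + 4*z*cos(y*z), -5*y**2 - 3*sin(z), -y*z - cos(y))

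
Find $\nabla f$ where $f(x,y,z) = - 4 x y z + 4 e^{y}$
(-4*y*z, -4*x*z + 4*exp(y), -4*x*y)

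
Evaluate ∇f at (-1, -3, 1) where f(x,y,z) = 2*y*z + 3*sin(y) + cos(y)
(0, 3*cos(3) + sin(3) + 2, -6)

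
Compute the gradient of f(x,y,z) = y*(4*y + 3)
(0, 8*y + 3, 0)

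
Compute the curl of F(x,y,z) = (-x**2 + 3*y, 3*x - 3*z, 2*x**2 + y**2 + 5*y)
(2*y + 8, -4*x, 0)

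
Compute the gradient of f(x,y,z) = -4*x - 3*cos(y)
(-4, 3*sin(y), 0)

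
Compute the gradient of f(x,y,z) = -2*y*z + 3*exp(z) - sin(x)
(-cos(x), -2*z, -2*y + 3*exp(z))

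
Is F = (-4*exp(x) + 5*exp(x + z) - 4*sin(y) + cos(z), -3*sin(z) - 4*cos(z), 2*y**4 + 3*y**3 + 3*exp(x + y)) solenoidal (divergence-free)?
No, ∇·F = (5*exp(z) - 4)*exp(x)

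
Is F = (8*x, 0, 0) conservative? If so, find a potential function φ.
Yes, F is conservative. φ = 4*x**2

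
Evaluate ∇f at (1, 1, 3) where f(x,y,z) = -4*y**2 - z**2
(0, -8, -6)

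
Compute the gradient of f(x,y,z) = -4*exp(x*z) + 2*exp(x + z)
(-4*z*exp(x*z) + 2*exp(x + z), 0, -4*x*exp(x*z) + 2*exp(x + z))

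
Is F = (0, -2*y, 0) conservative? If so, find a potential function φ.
Yes, F is conservative. φ = -y**2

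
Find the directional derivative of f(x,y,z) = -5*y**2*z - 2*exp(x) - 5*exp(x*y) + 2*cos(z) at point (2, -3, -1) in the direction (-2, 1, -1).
sqrt(6)*(-2*exp(6)*sin(1) - 40 + 15*exp(6) + 4*exp(8))*exp(-6)/6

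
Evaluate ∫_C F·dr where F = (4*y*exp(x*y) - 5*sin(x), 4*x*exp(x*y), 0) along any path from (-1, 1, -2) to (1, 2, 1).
-(4 - 4*exp(3))*exp(-1)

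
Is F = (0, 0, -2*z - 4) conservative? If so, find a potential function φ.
Yes, F is conservative. φ = z*(-z - 4)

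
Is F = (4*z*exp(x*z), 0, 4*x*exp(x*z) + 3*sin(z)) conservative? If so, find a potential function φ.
Yes, F is conservative. φ = 4*exp(x*z) - 3*cos(z)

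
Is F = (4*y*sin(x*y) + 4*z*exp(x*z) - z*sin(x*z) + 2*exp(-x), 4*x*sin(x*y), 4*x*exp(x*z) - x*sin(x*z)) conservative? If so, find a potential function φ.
Yes, F is conservative. φ = 4*exp(x*z) - 4*cos(x*y) + cos(x*z) - 2*exp(-x)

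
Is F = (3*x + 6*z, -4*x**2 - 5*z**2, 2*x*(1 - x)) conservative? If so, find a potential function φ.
No, ∇×F = (10*z, 4*x + 4, -8*x) ≠ 0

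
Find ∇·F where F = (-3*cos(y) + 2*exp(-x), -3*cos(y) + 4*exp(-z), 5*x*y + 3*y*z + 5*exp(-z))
3*y + 3*sin(y) - 5*exp(-z) - 2*exp(-x)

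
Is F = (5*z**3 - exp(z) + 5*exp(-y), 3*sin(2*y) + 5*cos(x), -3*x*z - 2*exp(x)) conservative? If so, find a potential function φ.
No, ∇×F = (0, 15*z**2 + 3*z + 2*exp(x) - exp(z), -5*sin(x) + 5*exp(-y)) ≠ 0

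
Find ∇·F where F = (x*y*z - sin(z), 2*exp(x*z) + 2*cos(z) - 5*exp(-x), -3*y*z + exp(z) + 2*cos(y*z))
y*z - 2*y*sin(y*z) - 3*y + exp(z)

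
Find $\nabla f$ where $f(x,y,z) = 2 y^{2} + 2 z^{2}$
(0, 4*y, 4*z)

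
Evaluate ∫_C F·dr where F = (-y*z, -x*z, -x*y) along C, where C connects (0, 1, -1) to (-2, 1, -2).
-4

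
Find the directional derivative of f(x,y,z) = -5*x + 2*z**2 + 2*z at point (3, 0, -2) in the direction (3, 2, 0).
-15*sqrt(13)/13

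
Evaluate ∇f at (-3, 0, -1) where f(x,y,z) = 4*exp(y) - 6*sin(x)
(-6*cos(3), 4, 0)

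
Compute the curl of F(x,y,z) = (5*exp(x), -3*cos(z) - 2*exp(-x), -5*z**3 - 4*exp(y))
(-4*exp(y) - 3*sin(z), 0, 2*exp(-x))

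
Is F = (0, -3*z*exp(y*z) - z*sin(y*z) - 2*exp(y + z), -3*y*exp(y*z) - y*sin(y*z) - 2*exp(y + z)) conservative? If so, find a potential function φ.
Yes, F is conservative. φ = -3*exp(y*z) - 2*exp(y + z) + cos(y*z)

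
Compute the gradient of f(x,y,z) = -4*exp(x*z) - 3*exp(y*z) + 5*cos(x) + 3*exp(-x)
(-4*z*exp(x*z) - 5*sin(x) - 3*exp(-x), -3*z*exp(y*z), -4*x*exp(x*z) - 3*y*exp(y*z))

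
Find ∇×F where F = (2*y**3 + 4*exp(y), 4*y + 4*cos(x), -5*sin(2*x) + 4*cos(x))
(0, 4*sin(x) + 10*cos(2*x), -6*y**2 - 4*exp(y) - 4*sin(x))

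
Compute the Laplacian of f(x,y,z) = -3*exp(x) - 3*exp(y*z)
-3*y**2*exp(y*z) - 3*z**2*exp(y*z) - 3*exp(x)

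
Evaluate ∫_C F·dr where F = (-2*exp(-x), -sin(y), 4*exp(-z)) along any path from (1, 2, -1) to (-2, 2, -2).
2*((2 - E)*exp(2) - 1)*exp(-1)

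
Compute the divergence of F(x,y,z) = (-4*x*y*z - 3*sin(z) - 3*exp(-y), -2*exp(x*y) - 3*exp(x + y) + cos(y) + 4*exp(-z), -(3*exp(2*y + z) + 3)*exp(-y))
-2*x*exp(x*y) - 4*y*z - 3*exp(x + y) - 3*exp(y + z) - sin(y)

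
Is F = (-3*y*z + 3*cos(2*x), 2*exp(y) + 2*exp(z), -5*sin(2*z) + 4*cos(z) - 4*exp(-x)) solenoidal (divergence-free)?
No, ∇·F = 2*exp(y) - 6*sin(2*x) - 4*sin(z) - 10*cos(2*z)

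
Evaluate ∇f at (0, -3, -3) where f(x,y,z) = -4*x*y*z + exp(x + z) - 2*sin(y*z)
(-36 + exp(-3), 6*cos(9), 6*cos(9) + exp(-3))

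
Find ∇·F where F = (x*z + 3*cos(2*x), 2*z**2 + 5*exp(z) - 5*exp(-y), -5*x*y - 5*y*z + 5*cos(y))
-5*y + z - 6*sin(2*x) + 5*exp(-y)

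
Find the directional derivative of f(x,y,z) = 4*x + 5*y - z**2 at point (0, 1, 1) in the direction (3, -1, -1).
9*sqrt(11)/11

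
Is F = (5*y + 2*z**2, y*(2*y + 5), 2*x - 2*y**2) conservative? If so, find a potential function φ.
No, ∇×F = (-4*y, 4*z - 2, -5) ≠ 0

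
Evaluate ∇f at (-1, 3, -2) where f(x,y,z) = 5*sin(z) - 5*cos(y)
(0, 5*sin(3), 5*cos(2))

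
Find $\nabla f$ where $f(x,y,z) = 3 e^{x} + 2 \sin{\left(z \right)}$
(3*exp(x), 0, 2*cos(z))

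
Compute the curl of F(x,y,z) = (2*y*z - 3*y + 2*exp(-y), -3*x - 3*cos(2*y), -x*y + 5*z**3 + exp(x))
(-x, 3*y - exp(x), -2*z + 2*exp(-y))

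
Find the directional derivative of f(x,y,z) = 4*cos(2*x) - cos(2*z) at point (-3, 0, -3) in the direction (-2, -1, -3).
-5*sqrt(14)*sin(6)/7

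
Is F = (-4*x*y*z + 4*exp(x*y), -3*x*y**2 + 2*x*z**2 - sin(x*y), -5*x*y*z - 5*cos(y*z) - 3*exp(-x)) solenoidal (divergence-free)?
No, ∇·F = -11*x*y - x*cos(x*y) - 4*y*z + 4*y*exp(x*y) + 5*y*sin(y*z)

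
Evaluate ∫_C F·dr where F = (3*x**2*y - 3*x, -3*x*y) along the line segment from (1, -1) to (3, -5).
-186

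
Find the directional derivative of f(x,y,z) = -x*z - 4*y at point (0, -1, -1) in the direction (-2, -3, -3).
5*sqrt(22)/11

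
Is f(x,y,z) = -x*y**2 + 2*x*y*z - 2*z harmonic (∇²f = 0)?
No, ∇²f = -2*x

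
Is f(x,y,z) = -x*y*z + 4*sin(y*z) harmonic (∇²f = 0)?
No, ∇²f = -4*(y**2 + z**2)*sin(y*z)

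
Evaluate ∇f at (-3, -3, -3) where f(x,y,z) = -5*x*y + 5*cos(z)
(15, 15, 5*sin(3))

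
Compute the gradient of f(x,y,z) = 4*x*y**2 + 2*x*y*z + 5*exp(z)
(2*y*(2*y + z), 2*x*(4*y + z), 2*x*y + 5*exp(z))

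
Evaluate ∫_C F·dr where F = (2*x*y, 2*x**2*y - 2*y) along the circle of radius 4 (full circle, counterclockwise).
0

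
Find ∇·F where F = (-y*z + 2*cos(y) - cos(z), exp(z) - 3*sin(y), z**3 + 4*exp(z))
3*z**2 + 4*exp(z) - 3*cos(y)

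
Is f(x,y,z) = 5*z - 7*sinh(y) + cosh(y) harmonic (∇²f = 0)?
No, ∇²f = -7*sinh(y) + cosh(y)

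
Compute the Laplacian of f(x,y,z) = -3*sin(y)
3*sin(y)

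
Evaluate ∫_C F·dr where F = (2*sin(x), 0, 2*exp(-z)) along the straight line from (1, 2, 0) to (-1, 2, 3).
2 - 2*exp(-3)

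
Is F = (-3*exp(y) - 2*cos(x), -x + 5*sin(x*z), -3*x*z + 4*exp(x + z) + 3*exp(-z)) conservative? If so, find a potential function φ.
No, ∇×F = (-5*x*cos(x*z), 3*z - 4*exp(x + z), 5*z*cos(x*z) + 3*exp(y) - 1) ≠ 0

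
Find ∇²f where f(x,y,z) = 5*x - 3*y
0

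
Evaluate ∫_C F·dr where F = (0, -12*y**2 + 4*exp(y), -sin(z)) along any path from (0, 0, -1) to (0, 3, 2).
-112 - cos(1) + cos(2) + 4*exp(3)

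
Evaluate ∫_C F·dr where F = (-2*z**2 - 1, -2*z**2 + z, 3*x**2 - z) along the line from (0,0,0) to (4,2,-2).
-56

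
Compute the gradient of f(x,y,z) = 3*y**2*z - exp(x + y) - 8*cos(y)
(-exp(x + y), 6*y*z - exp(x + y) + 8*sin(y), 3*y**2)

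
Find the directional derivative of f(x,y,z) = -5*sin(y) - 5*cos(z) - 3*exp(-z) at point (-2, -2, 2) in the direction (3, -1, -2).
sqrt(14)*(-10*exp(2)*sin(2) + 5*exp(2)*cos(2) - 6)*exp(-2)/14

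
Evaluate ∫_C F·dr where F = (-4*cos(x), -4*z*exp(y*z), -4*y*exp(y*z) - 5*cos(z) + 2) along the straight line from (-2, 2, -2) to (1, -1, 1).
-9*sin(2) - 9*sin(1) - 4*exp(-1) + 4*exp(-4) + 6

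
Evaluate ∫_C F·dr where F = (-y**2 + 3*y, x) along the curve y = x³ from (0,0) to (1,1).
19/14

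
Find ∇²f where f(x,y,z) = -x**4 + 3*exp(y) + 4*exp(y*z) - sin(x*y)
x**2*sin(x*y) - 12*x**2 + 4*y**2*exp(y*z) + y**2*sin(x*y) + 4*z**2*exp(y*z) + 3*exp(y)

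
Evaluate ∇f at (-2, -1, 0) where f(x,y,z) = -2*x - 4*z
(-2, 0, -4)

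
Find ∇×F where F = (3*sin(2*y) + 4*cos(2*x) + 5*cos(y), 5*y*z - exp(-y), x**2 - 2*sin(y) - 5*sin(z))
(-5*y - 2*cos(y), -2*x, 5*sin(y) - 6*cos(2*y))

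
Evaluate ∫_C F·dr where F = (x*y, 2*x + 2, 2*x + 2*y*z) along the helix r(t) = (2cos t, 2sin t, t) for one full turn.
0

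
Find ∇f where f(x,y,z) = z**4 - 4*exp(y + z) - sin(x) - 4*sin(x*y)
(-4*y*cos(x*y) - cos(x), -4*x*cos(x*y) - 4*exp(y + z), 4*z**3 - 4*exp(y + z))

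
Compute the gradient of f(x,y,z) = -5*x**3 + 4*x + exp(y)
(4 - 15*x**2, exp(y), 0)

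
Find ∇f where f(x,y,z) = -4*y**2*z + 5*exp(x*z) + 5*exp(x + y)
(5*z*exp(x*z) + 5*exp(x + y), -8*y*z + 5*exp(x + y), 5*x*exp(x*z) - 4*y**2)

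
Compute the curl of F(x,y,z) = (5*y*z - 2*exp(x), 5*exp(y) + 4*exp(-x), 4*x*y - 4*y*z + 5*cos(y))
(4*x - 4*z - 5*sin(y), y, -5*z - 4*exp(-x))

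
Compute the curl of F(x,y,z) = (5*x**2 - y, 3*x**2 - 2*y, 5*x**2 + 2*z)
(0, -10*x, 6*x + 1)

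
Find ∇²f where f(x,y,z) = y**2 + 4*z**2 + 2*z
10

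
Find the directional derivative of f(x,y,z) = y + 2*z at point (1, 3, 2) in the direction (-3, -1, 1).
sqrt(11)/11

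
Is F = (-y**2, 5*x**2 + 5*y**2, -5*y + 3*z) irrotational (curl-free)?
No, ∇×F = (-5, 0, 10*x + 2*y)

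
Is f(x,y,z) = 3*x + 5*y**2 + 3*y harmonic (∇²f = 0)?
No, ∇²f = 10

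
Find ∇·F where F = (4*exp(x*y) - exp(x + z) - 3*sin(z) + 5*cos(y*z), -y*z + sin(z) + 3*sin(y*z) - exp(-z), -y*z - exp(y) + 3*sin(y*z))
4*y*exp(x*y) + 3*y*cos(y*z) - y + 3*z*cos(y*z) - z - exp(x + z)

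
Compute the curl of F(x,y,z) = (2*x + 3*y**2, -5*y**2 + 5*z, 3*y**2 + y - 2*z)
(6*y - 4, 0, -6*y)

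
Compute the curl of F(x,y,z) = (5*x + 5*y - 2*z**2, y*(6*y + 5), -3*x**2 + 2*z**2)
(0, 6*x - 4*z, -5)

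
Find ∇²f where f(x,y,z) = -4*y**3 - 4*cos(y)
-24*y + 4*cos(y)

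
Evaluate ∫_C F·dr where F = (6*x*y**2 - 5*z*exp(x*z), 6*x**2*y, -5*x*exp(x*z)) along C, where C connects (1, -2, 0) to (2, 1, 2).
5 - 5*exp(4)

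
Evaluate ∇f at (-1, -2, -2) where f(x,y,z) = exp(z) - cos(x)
(-sin(1), 0, exp(-2))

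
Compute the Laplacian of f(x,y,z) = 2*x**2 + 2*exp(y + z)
4*exp(y + z) + 4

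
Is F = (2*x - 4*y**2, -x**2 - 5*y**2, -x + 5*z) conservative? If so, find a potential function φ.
No, ∇×F = (0, 1, -2*x + 8*y) ≠ 0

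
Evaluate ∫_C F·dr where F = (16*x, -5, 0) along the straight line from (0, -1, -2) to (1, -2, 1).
13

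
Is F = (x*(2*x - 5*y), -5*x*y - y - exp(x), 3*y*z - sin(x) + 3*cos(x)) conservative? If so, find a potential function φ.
No, ∇×F = (3*z, 3*sin(x) + cos(x), 5*x - 5*y - exp(x)) ≠ 0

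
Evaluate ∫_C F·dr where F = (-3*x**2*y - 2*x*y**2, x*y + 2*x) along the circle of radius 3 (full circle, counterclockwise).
315*pi/4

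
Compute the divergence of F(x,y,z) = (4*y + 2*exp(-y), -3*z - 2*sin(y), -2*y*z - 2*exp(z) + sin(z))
-2*y - 2*exp(z) - 2*cos(y) + cos(z)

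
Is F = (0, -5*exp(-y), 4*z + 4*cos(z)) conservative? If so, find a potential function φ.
Yes, F is conservative. φ = 2*z**2 + 4*sin(z) + 5*exp(-y)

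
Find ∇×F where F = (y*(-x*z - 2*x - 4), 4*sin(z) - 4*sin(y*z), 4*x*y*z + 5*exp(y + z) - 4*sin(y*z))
(4*x*z + 4*y*cos(y*z) - 4*z*cos(y*z) + 5*exp(y + z) - 4*cos(z), y*(-x - 4*z), x*z + 2*x + 4)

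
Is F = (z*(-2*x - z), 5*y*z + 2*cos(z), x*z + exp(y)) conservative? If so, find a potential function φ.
No, ∇×F = (-5*y + exp(y) + 2*sin(z), -2*x - 3*z, 0) ≠ 0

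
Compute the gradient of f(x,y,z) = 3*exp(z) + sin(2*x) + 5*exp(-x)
(2*cos(2*x) - 5*exp(-x), 0, 3*exp(z))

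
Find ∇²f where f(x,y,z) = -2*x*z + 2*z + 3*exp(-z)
3*exp(-z)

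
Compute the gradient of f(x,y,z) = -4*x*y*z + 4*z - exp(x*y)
(y*(-4*z - exp(x*y)), x*(-4*z - exp(x*y)), -4*x*y + 4)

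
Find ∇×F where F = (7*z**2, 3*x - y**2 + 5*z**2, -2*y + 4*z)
(-10*z - 2, 14*z, 3)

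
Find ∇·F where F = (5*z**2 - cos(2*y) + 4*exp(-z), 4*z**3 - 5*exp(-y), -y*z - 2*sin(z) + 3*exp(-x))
-y - 2*cos(z) + 5*exp(-y)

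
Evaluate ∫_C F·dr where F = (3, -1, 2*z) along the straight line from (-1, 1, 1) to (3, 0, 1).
13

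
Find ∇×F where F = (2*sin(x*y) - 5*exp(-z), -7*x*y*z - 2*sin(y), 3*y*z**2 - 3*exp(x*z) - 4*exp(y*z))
(7*x*y + 3*z**2 - 4*z*exp(y*z), 3*z*exp(x*z) + 5*exp(-z), -2*x*cos(x*y) - 7*y*z)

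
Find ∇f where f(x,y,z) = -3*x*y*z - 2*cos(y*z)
(-3*y*z, z*(-3*x + 2*sin(y*z)), y*(-3*x + 2*sin(y*z)))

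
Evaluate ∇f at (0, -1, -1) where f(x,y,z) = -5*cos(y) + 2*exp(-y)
(0, -2*E - 5*sin(1), 0)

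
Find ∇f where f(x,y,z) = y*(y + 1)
(0, 2*y + 1, 0)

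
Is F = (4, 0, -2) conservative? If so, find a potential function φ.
Yes, F is conservative. φ = 4*x - 2*z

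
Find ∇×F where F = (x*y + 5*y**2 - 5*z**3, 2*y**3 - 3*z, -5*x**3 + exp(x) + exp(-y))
(3 - exp(-y), 15*x**2 - 15*z**2 - exp(x), -x - 10*y)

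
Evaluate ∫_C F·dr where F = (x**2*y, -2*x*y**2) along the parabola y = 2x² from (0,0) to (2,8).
-20032/35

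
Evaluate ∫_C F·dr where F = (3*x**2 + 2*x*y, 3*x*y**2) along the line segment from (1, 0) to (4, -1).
203/4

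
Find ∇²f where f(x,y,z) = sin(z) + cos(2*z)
-sin(z) - 4*cos(2*z)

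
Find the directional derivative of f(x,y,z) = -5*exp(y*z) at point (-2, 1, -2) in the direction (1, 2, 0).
4*sqrt(5)*exp(-2)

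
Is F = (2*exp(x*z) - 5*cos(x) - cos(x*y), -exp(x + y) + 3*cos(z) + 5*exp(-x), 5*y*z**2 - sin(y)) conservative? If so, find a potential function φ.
No, ∇×F = (5*z**2 + 3*sin(z) - cos(y), 2*x*exp(x*z), -x*sin(x*y) - exp(x + y) - 5*exp(-x)) ≠ 0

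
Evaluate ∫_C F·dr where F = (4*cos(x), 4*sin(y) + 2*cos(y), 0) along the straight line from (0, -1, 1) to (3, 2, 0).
4*sin(3) - 4*cos(2) + 2*sin(1) + 2*sin(2) + 4*cos(1)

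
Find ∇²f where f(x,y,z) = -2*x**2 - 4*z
-4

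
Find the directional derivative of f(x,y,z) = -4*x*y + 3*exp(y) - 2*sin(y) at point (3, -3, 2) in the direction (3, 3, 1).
3*sqrt(19)*(3 - 2*exp(3)*cos(3))*exp(-3)/19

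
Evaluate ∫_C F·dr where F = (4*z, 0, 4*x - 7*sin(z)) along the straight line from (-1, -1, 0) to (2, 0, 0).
0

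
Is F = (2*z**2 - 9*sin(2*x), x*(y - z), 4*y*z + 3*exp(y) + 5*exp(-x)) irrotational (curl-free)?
No, ∇×F = (x + 4*z + 3*exp(y), 4*z + 5*exp(-x), y - z)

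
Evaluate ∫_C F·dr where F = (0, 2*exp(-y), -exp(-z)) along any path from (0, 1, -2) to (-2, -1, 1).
(-exp(3) - 2*exp(2) + 3)*exp(-1)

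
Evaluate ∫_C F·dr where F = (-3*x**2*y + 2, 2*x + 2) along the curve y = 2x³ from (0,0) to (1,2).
8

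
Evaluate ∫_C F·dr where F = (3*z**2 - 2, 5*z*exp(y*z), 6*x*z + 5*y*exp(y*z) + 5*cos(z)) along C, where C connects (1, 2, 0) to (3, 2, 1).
5*sin(1) + 5*exp(2)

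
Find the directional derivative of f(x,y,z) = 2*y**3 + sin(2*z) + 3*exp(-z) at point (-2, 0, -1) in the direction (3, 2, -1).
sqrt(14)*(-2*cos(2) + 3*E)/14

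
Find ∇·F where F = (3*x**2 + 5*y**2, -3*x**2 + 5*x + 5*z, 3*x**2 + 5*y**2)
6*x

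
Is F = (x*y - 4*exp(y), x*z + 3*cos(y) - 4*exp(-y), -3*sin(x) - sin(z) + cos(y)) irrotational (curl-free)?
No, ∇×F = (-x - sin(y), 3*cos(x), -x + z + 4*exp(y))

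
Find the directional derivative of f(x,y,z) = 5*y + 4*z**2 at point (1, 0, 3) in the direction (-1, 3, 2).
9*sqrt(14)/2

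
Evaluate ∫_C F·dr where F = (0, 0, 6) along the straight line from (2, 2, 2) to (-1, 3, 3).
6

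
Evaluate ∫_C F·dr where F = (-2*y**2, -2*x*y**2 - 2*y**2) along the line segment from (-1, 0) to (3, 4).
-512/3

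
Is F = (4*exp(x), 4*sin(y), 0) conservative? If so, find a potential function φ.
Yes, F is conservative. φ = 4*exp(x) - 4*cos(y)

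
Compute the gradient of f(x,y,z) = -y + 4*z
(0, -1, 4)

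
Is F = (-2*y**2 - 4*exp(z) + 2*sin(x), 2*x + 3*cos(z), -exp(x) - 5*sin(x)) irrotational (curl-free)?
No, ∇×F = (3*sin(z), exp(x) - 4*exp(z) + 5*cos(x), 4*y + 2)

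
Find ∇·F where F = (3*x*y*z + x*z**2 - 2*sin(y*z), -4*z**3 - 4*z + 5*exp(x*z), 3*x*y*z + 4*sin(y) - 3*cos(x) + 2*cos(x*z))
3*x*y - 2*x*sin(x*z) + 3*y*z + z**2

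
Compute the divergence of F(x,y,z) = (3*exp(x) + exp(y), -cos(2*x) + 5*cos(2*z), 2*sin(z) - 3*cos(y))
3*exp(x) + 2*cos(z)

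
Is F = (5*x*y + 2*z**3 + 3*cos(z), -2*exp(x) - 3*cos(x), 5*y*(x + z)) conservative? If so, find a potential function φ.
No, ∇×F = (5*x + 5*z, -5*y + 6*z**2 - 3*sin(z), -5*x - 2*exp(x) + 3*sin(x)) ≠ 0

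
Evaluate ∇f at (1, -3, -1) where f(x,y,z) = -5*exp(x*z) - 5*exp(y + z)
(5*exp(-1), -5*exp(-4), -(5 + 5*exp(3))*exp(-4))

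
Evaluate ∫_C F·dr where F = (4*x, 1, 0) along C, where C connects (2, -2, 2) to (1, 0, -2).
-4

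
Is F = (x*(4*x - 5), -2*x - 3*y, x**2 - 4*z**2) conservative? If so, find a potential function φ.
No, ∇×F = (0, -2*x, -2) ≠ 0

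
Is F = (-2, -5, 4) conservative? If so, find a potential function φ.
Yes, F is conservative. φ = -2*x - 5*y + 4*z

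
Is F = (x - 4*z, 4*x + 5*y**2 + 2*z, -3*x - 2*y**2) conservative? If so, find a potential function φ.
No, ∇×F = (-4*y - 2, -1, 4) ≠ 0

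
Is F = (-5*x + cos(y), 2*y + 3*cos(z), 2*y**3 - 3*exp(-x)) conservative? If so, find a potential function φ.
No, ∇×F = (6*y**2 + 3*sin(z), -3*exp(-x), sin(y)) ≠ 0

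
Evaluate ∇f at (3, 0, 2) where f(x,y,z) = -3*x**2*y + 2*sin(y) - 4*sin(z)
(0, -25, -4*cos(2))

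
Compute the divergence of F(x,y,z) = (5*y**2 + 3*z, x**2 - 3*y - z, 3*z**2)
6*z - 3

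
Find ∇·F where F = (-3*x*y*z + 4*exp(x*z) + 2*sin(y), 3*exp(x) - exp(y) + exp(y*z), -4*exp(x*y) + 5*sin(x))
-3*y*z + 4*z*exp(x*z) + z*exp(y*z) - exp(y)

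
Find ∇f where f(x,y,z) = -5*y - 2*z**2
(0, -5, -4*z)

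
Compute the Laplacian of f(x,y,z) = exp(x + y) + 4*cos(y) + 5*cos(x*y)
-5*x**2*cos(x*y) - 5*y**2*cos(x*y) + 2*exp(x + y) - 4*cos(y)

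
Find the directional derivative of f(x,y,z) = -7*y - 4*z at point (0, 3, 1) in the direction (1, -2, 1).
5*sqrt(6)/3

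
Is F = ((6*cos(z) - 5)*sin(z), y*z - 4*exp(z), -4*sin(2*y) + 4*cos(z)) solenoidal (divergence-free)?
No, ∇·F = z - 4*sin(z)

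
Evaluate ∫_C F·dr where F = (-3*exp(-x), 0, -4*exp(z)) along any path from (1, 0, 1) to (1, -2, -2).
-(4 - 4*exp(3))*exp(-2)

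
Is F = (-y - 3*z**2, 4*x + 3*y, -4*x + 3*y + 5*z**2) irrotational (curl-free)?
No, ∇×F = (3, 4 - 6*z, 5)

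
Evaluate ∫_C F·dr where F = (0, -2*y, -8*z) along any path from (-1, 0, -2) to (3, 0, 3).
-20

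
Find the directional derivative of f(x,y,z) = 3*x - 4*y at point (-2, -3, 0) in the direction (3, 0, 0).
3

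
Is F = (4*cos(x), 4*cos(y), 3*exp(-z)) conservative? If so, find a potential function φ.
Yes, F is conservative. φ = 4*sin(x) + 4*sin(y) - 3*exp(-z)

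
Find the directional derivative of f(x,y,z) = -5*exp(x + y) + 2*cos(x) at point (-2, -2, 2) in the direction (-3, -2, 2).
sqrt(17)*(-6*exp(4)*sin(2) + 25)*exp(-4)/17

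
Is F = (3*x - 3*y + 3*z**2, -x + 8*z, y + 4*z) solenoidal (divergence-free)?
No, ∇·F = 7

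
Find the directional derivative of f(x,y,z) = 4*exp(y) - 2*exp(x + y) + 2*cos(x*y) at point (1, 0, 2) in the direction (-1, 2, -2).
8/3 - 2*E/3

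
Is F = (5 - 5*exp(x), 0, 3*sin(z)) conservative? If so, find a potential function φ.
Yes, F is conservative. φ = 5*x - 5*exp(x) - 3*cos(z)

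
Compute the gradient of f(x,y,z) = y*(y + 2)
(0, 2*y + 2, 0)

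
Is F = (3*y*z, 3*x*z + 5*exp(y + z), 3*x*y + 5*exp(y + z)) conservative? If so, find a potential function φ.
Yes, F is conservative. φ = 3*x*y*z + 5*exp(y + z)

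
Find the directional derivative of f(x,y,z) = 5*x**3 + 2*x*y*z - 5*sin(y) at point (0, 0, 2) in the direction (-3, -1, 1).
5*sqrt(11)/11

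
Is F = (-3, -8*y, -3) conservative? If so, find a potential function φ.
Yes, F is conservative. φ = -3*x - 4*y**2 - 3*z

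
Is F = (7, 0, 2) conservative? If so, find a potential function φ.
Yes, F is conservative. φ = 7*x + 2*z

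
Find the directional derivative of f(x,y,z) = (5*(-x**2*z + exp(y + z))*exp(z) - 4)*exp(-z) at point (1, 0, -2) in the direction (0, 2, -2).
sqrt(2)*((-9*cosh(2) + sinh(2) + 5)*exp(2) + 5)*exp(-2)/2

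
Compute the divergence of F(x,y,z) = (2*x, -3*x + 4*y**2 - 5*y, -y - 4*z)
8*y - 7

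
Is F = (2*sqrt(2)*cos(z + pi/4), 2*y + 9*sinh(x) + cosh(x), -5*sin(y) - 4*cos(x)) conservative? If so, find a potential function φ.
No, ∇×F = (-5*cos(y), -4*sin(x) - 2*sqrt(2)*sin(z + pi/4), sinh(x) + 9*cosh(x)) ≠ 0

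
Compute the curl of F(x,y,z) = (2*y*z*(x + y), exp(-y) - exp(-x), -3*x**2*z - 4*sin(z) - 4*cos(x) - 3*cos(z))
(0, 6*x*z + 2*y*(x + y) - 4*sin(x), -2*x*z - 4*y*z + exp(-x))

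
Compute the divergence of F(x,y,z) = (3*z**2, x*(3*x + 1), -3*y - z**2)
-2*z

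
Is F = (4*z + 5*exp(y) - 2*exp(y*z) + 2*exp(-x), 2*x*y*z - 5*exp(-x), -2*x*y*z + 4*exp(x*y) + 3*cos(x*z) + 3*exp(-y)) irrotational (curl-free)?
No, ∇×F = ((2*x*(-y - z + 2*exp(x*y))*exp(y) - 3)*exp(-y), 2*y*z - 4*y*exp(x*y) - 2*y*exp(y*z) + 3*z*sin(x*z) + 4, 2*y*z + 2*z*exp(y*z) - 5*exp(y) + 5*exp(-x))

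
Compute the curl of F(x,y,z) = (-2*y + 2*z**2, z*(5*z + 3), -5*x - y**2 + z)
(-2*y - 10*z - 3, 4*z + 5, 2)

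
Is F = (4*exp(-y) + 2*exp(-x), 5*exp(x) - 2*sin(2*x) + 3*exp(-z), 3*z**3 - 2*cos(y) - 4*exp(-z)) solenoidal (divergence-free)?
No, ∇·F = 9*z**2 + 4*exp(-z) - 2*exp(-x)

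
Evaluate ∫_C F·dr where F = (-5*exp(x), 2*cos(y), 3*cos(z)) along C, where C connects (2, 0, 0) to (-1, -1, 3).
-5*exp(-1) - 2*sin(1) + 3*sin(3) + 5*exp(2)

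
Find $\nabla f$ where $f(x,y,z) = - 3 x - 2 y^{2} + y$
(-3, 1 - 4*y, 0)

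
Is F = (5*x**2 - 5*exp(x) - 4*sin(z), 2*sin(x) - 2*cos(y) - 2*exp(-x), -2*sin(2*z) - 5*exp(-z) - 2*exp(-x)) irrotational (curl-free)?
No, ∇×F = (0, -4*cos(z) - 2*exp(-x), 2*cos(x) + 2*exp(-x))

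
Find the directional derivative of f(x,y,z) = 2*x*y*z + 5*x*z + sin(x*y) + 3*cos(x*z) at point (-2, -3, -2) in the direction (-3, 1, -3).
sqrt(19)*(-4 + 7*cos(6) - 36*sin(4))/19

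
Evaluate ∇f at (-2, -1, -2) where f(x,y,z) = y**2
(0, -2, 0)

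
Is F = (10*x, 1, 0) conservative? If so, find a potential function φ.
Yes, F is conservative. φ = 5*x**2 + y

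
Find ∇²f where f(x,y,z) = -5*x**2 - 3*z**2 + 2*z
-16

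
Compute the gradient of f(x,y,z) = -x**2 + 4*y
(-2*x, 4, 0)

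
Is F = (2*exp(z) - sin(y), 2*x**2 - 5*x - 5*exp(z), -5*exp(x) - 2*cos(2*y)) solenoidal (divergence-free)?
Yes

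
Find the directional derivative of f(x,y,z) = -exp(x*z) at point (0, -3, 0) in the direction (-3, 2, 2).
0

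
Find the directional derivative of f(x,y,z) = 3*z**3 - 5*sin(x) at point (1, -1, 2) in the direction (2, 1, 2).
24 - 10*cos(1)/3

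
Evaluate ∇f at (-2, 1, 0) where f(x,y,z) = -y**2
(0, -2, 0)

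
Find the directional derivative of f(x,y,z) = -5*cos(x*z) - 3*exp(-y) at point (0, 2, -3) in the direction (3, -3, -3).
-sqrt(3)*exp(-2)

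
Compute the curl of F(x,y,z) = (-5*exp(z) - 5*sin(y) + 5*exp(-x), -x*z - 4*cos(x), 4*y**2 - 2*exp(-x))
(x + 8*y, -5*exp(z) - 2*exp(-x), -z + 4*sin(x) + 5*cos(y))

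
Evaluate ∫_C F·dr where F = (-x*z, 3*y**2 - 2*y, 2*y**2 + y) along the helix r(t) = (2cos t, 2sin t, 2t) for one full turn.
12*pi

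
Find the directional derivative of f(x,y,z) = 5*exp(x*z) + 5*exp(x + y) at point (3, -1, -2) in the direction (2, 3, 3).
25*sqrt(22)*(1 + exp(8))*exp(-6)/22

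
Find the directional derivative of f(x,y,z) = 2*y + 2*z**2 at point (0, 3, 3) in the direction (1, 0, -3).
-18*sqrt(10)/5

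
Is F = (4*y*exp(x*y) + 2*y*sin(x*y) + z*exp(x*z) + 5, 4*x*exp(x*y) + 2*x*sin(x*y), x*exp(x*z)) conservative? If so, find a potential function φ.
Yes, F is conservative. φ = 5*x + 4*exp(x*y) + exp(x*z) - 2*cos(x*y)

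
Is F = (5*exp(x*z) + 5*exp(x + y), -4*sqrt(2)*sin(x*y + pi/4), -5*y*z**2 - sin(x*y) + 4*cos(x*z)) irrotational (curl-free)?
No, ∇×F = (-x*cos(x*y) - 5*z**2, 5*x*exp(x*z) + y*cos(x*y) + 4*z*sin(x*z), -4*sqrt(2)*y*cos(x*y + pi/4) - 5*exp(x + y))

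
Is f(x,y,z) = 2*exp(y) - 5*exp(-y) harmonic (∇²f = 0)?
No, ∇²f = 2*exp(y) - 5*exp(-y)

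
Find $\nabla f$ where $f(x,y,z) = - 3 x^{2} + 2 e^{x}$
(-6*x + 2*exp(x), 0, 0)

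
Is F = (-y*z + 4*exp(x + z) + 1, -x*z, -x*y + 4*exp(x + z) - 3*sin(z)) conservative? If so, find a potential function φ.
Yes, F is conservative. φ = -x*y*z + x + 4*exp(x + z) + 3*cos(z)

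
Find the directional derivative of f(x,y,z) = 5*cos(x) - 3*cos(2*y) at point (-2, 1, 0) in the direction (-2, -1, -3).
-8*sqrt(14)*sin(2)/7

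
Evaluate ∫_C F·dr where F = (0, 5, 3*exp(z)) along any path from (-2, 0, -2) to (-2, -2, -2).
-10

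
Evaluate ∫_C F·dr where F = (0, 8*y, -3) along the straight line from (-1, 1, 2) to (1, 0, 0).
2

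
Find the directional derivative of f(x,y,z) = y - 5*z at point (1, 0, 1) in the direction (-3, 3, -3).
2*sqrt(3)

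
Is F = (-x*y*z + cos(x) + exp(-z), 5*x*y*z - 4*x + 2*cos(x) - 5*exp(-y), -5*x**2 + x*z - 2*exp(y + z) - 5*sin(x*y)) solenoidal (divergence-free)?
No, ∇·F = 5*x*z + x - y*z - 2*exp(y + z) - sin(x) + 5*exp(-y)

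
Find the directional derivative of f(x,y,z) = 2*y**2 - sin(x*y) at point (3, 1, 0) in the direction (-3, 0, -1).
3*sqrt(10)*cos(3)/10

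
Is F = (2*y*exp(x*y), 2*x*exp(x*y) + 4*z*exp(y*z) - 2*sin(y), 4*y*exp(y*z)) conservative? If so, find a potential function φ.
Yes, F is conservative. φ = 2*exp(x*y) + 4*exp(y*z) + 2*cos(y)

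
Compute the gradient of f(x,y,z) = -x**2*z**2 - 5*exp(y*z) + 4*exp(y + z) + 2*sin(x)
(-2*x*z**2 + 2*cos(x), -5*z*exp(y*z) + 4*exp(y + z), -2*x**2*z - 5*y*exp(y*z) + 4*exp(y + z))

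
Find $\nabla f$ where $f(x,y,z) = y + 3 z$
(0, 1, 3)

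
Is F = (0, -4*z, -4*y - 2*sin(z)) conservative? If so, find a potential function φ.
Yes, F is conservative. φ = -4*y*z + 2*cos(z)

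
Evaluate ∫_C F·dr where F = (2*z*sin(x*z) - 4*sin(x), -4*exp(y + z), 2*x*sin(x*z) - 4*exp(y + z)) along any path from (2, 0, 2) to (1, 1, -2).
-4*exp(-1) + 2*cos(4) + 4*cos(1) - 6*cos(2) + 4*exp(2)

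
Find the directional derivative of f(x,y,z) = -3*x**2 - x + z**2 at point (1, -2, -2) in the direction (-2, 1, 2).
2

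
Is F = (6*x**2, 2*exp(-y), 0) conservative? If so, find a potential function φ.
Yes, F is conservative. φ = 2*x**3 - 2*exp(-y)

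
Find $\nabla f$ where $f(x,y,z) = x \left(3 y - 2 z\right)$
(3*y - 2*z, 3*x, -2*x)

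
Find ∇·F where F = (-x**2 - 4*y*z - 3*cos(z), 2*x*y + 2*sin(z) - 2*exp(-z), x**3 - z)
-1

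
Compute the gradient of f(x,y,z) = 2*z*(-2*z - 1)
(0, 0, -8*z - 2)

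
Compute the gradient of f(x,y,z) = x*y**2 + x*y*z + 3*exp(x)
(y**2 + y*z + 3*exp(x), x*(2*y + z), x*y)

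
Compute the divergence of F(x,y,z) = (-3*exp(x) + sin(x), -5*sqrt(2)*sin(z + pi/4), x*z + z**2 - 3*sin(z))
x + 2*z - 3*exp(x) + cos(x) - 3*cos(z)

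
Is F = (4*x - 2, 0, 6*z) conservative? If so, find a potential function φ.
Yes, F is conservative. φ = 2*x**2 - 2*x + 3*z**2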